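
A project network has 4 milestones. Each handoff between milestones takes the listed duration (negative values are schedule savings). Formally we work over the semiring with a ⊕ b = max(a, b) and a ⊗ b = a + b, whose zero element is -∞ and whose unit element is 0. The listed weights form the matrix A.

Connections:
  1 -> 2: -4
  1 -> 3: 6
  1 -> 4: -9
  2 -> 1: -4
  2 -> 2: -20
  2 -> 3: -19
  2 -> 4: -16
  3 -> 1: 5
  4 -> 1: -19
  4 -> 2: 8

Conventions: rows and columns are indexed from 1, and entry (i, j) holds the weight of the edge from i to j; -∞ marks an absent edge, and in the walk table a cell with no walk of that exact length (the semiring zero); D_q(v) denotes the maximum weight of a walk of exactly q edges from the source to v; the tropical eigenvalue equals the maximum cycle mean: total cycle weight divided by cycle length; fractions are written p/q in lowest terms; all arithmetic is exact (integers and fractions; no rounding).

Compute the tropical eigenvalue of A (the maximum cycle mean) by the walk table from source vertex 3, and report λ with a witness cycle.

q=0: [-∞, -∞, 0, -∞]
q=1: [5, -∞, -∞, -∞]
q=2: [-∞, 1, 11, -4]
q=3: [16, 4, -18, -15]
q=4: [0, 12, 22, 7]
Optimal cycle mean attained by: cycle 1->3->1, total 6 + 5, length 2.
Answer: λ = 11/2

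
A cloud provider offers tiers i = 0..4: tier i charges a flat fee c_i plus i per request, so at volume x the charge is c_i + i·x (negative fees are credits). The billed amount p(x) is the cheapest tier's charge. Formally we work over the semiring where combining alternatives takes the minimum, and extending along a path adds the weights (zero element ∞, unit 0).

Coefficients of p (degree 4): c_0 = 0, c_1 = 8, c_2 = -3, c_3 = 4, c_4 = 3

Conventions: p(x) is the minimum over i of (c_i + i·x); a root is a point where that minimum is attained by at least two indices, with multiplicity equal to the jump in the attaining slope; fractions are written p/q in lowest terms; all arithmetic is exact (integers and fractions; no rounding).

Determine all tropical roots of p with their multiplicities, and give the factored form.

hull edge (i=0, c=0) to (i=2, c=-3): slope -3/2, span 2
hull edge (i=2, c=-3) to (i=4, c=3): slope 3, span 2
Factored form: p(x) = 3 ⊗ (x ⊕ (-3)) ⊗ (x ⊕ (-3)) ⊗ (x ⊕ 3/2) ⊗ (x ⊕ 3/2)
Answer: roots = -3 (mult 2), 3/2 (mult 2)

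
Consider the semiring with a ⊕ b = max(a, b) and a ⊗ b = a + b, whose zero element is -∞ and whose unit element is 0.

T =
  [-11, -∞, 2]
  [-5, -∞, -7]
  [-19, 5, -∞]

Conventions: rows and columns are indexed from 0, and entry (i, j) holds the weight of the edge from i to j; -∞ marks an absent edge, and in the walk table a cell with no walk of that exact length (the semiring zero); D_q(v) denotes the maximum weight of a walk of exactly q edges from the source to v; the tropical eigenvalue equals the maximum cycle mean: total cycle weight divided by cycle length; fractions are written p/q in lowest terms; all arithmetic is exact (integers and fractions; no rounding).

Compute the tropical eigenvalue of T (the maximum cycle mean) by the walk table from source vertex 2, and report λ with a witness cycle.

q=0: [-∞, -∞, 0]
q=1: [-19, 5, -∞]
q=2: [0, -∞, -2]
q=3: [-11, 3, 2]
Optimal cycle mean attained by: cycle 0->2->1->0, total 2 + 5 + (-5), length 3.
Answer: λ = 2/3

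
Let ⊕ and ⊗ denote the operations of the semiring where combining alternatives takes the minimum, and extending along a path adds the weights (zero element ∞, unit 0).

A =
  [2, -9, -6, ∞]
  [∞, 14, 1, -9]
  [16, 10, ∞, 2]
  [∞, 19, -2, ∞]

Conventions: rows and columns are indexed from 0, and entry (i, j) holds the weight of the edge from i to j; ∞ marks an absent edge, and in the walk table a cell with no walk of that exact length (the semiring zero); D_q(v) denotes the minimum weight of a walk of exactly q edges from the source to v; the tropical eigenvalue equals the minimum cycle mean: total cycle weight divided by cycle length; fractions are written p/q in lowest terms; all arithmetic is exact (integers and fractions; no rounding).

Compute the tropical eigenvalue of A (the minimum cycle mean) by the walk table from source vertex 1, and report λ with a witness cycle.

q=0: [∞, 0, ∞, ∞]
q=1: [∞, 14, 1, -9]
q=2: [17, 10, -11, 3]
q=3: [5, -1, 1, -9]
q=4: [7, -4, -11, -10]
Optimal cycle mean attained by: cycle 0->1->3->2->0, total (-9) + (-9) + (-2) + 16, length 4.
Answer: λ = -1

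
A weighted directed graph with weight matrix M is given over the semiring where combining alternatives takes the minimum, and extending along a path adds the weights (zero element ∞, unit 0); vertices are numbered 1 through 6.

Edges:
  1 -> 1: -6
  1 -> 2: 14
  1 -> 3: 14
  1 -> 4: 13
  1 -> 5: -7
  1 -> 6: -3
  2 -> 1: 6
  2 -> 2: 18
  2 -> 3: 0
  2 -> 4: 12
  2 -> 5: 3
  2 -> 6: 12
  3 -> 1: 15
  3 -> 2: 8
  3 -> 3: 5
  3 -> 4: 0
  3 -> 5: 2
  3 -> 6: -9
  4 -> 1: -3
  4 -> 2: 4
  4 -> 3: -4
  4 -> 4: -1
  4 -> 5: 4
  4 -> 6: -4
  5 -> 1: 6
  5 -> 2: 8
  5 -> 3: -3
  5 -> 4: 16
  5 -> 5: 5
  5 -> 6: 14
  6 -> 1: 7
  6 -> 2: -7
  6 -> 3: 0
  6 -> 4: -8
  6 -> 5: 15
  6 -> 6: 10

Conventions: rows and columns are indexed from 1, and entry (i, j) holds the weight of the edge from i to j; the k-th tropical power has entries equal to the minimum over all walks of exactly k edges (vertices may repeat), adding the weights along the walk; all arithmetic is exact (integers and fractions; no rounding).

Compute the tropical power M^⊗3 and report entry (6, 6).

M^⊗2:
  [-12, -10, -10, -11, -13, -9]
  [0, 5, 0, 0, -1, -9]
  [-3, -16, -9, -17, 4, -4]
  [-9, -11, -5, -12, -10, -13]
  [0, 5, 2, -3, -1, -12]
  [-11, -4, -12, -9, -4, -12]
M^⊗3:
  [-18, -16, -16, -17, -19, -19]
  [-6, -16, -9, -17, -7, -9]
  [-20, -13, -21, -18, -13, -21]
  [-15, -20, -16, -21, -16, -16]
  [-6, -19, -12, -20, -7, -7]
  [-17, -19, -13, -20, -18, -21]
Key observation: the optimum is the walk 6->4->3->6, with weight (-8) + (-4) + (-9) = -21.
Optimal value attained by: walk 6->4->3->6.
Answer: (M^⊗3)[6][6] = -21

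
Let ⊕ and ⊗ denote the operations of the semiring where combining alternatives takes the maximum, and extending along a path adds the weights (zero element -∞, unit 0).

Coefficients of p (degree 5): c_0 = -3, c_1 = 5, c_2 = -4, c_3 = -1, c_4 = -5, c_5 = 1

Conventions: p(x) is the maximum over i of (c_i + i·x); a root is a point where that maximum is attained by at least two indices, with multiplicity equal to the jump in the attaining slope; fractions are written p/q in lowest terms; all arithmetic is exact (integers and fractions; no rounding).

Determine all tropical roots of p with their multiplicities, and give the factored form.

hull edge (i=0, c=-3) to (i=1, c=5): slope 8, span 1
hull edge (i=1, c=5) to (i=5, c=1): slope -1, span 4
Factored form: p(x) = 1 ⊗ (x ⊕ (-8)) ⊗ (x ⊕ 1) ⊗ (x ⊕ 1) ⊗ (x ⊕ 1) ⊗ (x ⊕ 1)
Answer: roots = -8 (mult 1), 1 (mult 4)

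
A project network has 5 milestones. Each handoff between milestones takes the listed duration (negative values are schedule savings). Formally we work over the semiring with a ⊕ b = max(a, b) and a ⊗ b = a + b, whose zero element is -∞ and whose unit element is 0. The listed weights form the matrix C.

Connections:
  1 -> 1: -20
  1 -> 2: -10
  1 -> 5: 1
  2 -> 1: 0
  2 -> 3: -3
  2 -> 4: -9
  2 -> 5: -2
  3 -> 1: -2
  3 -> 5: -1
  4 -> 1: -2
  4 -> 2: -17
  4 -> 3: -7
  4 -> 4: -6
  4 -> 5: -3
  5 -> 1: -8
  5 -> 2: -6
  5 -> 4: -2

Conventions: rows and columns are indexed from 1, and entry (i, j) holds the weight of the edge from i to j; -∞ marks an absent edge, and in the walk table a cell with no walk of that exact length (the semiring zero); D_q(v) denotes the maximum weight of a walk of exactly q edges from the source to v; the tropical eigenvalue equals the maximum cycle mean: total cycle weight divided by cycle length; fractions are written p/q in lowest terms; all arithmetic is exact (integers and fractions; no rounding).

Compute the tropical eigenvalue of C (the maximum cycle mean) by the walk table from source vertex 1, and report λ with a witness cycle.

q=0: [0, -∞, -∞, -∞, -∞]
q=1: [-20, -10, -∞, -∞, 1]
q=2: [-7, -5, -13, -1, -12]
q=3: [-3, -17, -8, -7, -4]
q=4: [-9, -10, -14, -6, -2]
q=5: [-8, -8, -13, -4, -8]
Optimal cycle mean attained by: cycle 1->5->4->1, total 1 + (-2) + (-2), length 3.
Answer: λ = -1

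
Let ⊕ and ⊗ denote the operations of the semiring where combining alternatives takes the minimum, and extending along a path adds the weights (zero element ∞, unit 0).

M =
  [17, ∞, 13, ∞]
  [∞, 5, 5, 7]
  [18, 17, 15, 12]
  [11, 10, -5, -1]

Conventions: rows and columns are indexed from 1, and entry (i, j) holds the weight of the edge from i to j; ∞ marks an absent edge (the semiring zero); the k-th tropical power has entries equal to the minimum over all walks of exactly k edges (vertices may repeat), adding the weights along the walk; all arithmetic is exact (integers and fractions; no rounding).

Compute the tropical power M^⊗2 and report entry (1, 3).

M^⊗2:
  [31, 30, 28, 25]
  [18, 10, 2, 6]
  [23, 22, 7, 11]
  [10, 9, -6, -2]
Key observation: the optimum is the walk 1->3->3, with weight 13 + 15 = 28.
Optimal value attained by: walk 1->3->3.
Answer: (M^⊗2)[1][3] = 28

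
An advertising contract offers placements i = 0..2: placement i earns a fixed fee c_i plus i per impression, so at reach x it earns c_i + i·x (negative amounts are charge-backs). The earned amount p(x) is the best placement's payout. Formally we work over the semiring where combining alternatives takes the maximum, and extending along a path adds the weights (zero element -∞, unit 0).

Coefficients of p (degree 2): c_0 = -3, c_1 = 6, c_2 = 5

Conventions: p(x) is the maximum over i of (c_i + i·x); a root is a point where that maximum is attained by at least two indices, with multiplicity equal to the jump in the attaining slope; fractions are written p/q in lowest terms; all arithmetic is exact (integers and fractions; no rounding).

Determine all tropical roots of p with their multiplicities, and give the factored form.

hull edge (i=0, c=-3) to (i=1, c=6): slope 9, span 1
hull edge (i=1, c=6) to (i=2, c=5): slope -1, span 1
Factored form: p(x) = 5 ⊗ (x ⊕ (-9)) ⊗ (x ⊕ 1)
Answer: roots = -9 (mult 1), 1 (mult 1)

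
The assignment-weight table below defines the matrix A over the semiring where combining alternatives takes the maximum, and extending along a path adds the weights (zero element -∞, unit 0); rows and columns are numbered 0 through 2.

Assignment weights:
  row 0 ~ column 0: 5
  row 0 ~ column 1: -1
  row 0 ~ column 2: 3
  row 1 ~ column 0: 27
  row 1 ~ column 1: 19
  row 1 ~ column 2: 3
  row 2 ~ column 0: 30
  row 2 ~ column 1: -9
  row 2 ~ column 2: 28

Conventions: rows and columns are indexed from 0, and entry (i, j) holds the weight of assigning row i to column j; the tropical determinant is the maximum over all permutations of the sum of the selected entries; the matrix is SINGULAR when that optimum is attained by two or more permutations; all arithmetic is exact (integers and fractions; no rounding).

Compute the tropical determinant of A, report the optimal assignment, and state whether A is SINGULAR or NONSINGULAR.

σ = (0, 1, 2): 5 + 19 + 28 = 52
σ = (0, 2, 1): 5 + 3 + (-9) = -1
σ = (1, 0, 2): (-1) + 27 + 28 = 54
σ = (1, 2, 0): (-1) + 3 + 30 = 32
σ = (2, 0, 1): 3 + 27 + (-9) = 21
σ = (2, 1, 0): 3 + 19 + 30 = 52
Optimal value attained by: σ = (1, 0, 2).
Answer: det⊕(A) = 54; verdict: NONSINGULAR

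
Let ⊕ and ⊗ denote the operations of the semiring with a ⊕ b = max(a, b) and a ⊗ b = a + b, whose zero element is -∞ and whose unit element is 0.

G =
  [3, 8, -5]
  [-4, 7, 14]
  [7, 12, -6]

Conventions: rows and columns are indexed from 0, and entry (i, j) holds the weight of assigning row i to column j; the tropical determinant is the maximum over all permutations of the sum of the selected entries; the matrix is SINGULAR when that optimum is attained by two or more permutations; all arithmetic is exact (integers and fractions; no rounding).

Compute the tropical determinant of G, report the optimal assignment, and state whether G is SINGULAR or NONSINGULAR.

σ = (0, 1, 2): 3 + 7 + (-6) = 4
σ = (0, 2, 1): 3 + 14 + 12 = 29
σ = (1, 0, 2): 8 + (-4) + (-6) = -2
σ = (1, 2, 0): 8 + 14 + 7 = 29
σ = (2, 0, 1): (-5) + (-4) + 12 = 3
σ = (2, 1, 0): (-5) + 7 + 7 = 9
Optimal value attained by: σ = (0, 2, 1).
Answer: det⊕(G) = 29; verdict: SINGULAR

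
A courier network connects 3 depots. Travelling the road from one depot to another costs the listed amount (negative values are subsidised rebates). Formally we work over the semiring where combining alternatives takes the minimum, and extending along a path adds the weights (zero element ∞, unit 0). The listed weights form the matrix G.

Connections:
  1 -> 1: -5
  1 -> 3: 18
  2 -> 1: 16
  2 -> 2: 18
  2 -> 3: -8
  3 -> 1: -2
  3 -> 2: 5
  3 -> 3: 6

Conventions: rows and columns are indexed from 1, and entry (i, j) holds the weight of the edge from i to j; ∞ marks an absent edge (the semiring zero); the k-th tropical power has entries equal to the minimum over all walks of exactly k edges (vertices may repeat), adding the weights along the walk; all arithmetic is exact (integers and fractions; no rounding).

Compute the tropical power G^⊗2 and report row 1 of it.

G^⊗2:
  [-10, 23, 13]
  [-10, -3, -2]
  [-7, 11, -3]
Answer: row 1 of G^⊗2 = [-10, 23, 13]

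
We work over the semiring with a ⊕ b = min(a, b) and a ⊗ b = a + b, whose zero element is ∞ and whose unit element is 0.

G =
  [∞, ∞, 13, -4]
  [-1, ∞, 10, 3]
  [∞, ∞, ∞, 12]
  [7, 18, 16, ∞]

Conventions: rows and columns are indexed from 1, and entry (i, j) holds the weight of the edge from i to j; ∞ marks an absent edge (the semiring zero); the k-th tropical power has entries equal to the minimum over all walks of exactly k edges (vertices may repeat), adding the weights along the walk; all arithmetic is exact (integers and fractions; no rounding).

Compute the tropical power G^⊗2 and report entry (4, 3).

G^⊗2:
  [3, 14, 12, 25]
  [10, 21, 12, -5]
  [19, 30, 28, ∞]
  [17, ∞, 20, 3]
Key observation: the optimum is the walk 4->1->3, with weight 7 + 13 = 20.
Optimal value attained by: walk 4->1->3.
Answer: (G^⊗2)[4][3] = 20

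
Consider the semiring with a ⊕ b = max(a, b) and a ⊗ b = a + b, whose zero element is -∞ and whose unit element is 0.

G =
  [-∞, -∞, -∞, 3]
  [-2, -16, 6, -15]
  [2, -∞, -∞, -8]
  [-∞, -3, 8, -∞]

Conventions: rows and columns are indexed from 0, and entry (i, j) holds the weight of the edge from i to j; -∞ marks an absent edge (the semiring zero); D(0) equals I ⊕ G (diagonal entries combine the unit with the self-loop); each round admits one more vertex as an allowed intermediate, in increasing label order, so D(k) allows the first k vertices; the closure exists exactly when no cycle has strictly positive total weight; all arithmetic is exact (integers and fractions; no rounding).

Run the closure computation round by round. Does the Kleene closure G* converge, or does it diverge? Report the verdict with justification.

D(0):
  [0, -∞, -∞, 3]
  [-2, 0, 6, -15]
  [2, -∞, 0, -8]
  [-∞, -3, 8, 0]
D(1):
  [0, -∞, -∞, 3]
  [-2, 0, 6, 1]
  [2, -∞, 0, 5]
  [-∞, -3, 8, 0]
D(2):
  [0, -∞, -∞, 3]
  [-2, 0, 6, 1]
  [2, -∞, 0, 5]
  [-5, -3, 8, 0]
Detection: at round 3, diagonal entry (3, 3) turns strictly positive.
Key observation: the cycle 3->1->2->0->3 has total weight (-3) + 6 + 2 + 3, which is strictly positive.
Answer: DIVERGES — positive cycle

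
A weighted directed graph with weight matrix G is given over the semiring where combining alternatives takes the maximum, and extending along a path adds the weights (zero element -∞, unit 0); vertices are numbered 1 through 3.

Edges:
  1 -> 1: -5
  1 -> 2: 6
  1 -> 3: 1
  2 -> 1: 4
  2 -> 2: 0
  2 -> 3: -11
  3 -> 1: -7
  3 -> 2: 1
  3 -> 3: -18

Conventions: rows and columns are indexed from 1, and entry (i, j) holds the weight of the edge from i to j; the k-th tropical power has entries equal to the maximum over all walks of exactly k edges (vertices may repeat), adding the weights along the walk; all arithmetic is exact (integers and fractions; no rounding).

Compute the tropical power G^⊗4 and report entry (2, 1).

G^⊗2:
  [10, 6, -4]
  [4, 10, 5]
  [5, 1, -6]
G^⊗3:
  [10, 16, 11]
  [14, 10, 5]
  [5, 11, 6]
G^⊗4:
  [20, 16, 11]
  [14, 20, 15]
  [15, 11, 6]
Key observation: the optimum is the walk 2->1->2->2->1, with weight 4 + 6 + 0 + 4 = 14.
Optimal value attained by: walk 2->1->2->2->1.
Answer: (G^⊗4)[2][1] = 14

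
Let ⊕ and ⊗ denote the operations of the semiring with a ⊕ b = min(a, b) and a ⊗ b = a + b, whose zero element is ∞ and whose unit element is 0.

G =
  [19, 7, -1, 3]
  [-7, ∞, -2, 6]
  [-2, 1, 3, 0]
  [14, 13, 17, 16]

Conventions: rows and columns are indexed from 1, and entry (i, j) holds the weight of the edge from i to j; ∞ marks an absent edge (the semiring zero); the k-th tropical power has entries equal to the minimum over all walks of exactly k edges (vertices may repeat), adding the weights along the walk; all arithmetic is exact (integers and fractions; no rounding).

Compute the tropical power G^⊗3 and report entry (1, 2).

G^⊗2:
  [-3, 0, 2, -1]
  [-4, -1, -8, -4]
  [-6, 4, -3, 1]
  [6, 18, 11, 17]
G^⊗3:
  [-7, 3, -4, 0]
  [-10, -7, -5, -8]
  [-5, -2, -7, -3]
  [9, 12, 5, 9]
Key observation: the optimum is the walk 1->3->3->2, with weight (-1) + 3 + 1 = 3.
Optimal value attained by: walk 1->3->3->2.
Answer: (G^⊗3)[1][2] = 3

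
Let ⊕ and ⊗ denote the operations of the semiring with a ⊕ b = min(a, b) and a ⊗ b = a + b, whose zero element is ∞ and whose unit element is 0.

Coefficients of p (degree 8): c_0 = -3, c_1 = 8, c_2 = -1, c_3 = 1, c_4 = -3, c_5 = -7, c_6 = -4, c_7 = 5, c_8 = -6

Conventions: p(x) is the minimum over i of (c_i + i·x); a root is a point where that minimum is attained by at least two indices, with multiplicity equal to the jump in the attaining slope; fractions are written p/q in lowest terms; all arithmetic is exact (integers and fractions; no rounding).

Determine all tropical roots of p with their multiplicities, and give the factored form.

hull edge (i=0, c=-3) to (i=5, c=-7): slope -4/5, span 5
hull edge (i=5, c=-7) to (i=8, c=-6): slope 1/3, span 3
Factored form: p(x) = -6 ⊗ (x ⊕ (-1/3)) ⊗ (x ⊕ (-1/3)) ⊗ (x ⊕ (-1/3)) ⊗ (x ⊕ 4/5) ⊗ (x ⊕ 4/5) ⊗ (x ⊕ 4/5) ⊗ (x ⊕ 4/5) ⊗ (x ⊕ 4/5)
Answer: roots = -1/3 (mult 3), 4/5 (mult 5)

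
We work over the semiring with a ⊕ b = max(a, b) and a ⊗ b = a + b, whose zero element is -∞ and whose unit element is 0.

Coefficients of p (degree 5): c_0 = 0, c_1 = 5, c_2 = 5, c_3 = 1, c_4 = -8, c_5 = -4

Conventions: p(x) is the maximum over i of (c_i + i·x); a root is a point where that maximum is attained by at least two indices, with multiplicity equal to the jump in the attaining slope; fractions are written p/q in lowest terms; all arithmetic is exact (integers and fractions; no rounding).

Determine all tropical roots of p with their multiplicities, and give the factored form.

hull edge (i=0, c=0) to (i=1, c=5): slope 5, span 1
hull edge (i=1, c=5) to (i=2, c=5): slope 0, span 1
hull edge (i=2, c=5) to (i=5, c=-4): slope -3, span 3
Factored form: p(x) = -4 ⊗ (x ⊕ (-5)) ⊗ (x ⊕ 0) ⊗ (x ⊕ 3) ⊗ (x ⊕ 3) ⊗ (x ⊕ 3)
Answer: roots = -5 (mult 1), 0 (mult 1), 3 (mult 3)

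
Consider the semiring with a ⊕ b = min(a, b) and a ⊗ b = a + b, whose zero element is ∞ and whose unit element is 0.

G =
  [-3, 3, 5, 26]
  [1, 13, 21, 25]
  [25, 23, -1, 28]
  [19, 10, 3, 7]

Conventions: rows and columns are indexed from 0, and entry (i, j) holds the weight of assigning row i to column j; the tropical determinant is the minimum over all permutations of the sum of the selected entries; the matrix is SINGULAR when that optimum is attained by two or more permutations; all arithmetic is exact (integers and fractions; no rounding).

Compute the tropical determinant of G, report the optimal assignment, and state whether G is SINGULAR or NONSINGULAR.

σ = (0, 1, 2, 3): (-3) + 13 + (-1) + 7 = 16
σ = (0, 1, 3, 2): (-3) + 13 + 28 + 3 = 41
σ = (0, 2, 1, 3): (-3) + 21 + 23 + 7 = 48
σ = (0, 2, 3, 1): (-3) + 21 + 28 + 10 = 56
σ = (0, 3, 1, 2): (-3) + 25 + 23 + 3 = 48
σ = (0, 3, 2, 1): (-3) + 25 + (-1) + 10 = 31
σ = (1, 0, 2, 3): 3 + 1 + (-1) + 7 = 10
σ = (1, 0, 3, 2): 3 + 1 + 28 + 3 = 35
σ = (1, 2, 0, 3): 3 + 21 + 25 + 7 = 56
σ = (1, 2, 3, 0): 3 + 21 + 28 + 19 = 71
σ = (1, 3, 0, 2): 3 + 25 + 25 + 3 = 56
σ = (1, 3, 2, 0): 3 + 25 + (-1) + 19 = 46
σ = (2, 0, 1, 3): 5 + 1 + 23 + 7 = 36
σ = (2, 0, 3, 1): 5 + 1 + 28 + 10 = 44
σ = (2, 1, 0, 3): 5 + 13 + 25 + 7 = 50
σ = (2, 1, 3, 0): 5 + 13 + 28 + 19 = 65
σ = (2, 3, 0, 1): 5 + 25 + 25 + 10 = 65
σ = (2, 3, 1, 0): 5 + 25 + 23 + 19 = 72
σ = (3, 0, 1, 2): 26 + 1 + 23 + 3 = 53
σ = (3, 0, 2, 1): 26 + 1 + (-1) + 10 = 36
σ = (3, 1, 0, 2): 26 + 13 + 25 + 3 = 67
σ = (3, 1, 2, 0): 26 + 13 + (-1) + 19 = 57
σ = (3, 2, 0, 1): 26 + 21 + 25 + 10 = 82
σ = (3, 2, 1, 0): 26 + 21 + 23 + 19 = 89
Optimal value attained by: σ = (1, 0, 2, 3).
Answer: det⊕(G) = 10; verdict: NONSINGULAR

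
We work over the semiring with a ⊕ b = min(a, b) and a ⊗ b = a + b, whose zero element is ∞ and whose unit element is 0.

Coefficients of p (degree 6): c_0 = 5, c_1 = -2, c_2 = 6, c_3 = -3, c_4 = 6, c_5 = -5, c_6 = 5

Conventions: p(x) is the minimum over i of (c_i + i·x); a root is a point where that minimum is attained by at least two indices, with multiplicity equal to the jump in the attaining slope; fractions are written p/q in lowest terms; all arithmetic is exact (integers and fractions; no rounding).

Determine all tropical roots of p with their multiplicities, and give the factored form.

hull edge (i=0, c=5) to (i=1, c=-2): slope -7, span 1
hull edge (i=1, c=-2) to (i=5, c=-5): slope -3/4, span 4
hull edge (i=5, c=-5) to (i=6, c=5): slope 10, span 1
Factored form: p(x) = 5 ⊗ (x ⊕ (-10)) ⊗ (x ⊕ 3/4) ⊗ (x ⊕ 3/4) ⊗ (x ⊕ 3/4) ⊗ (x ⊕ 3/4) ⊗ (x ⊕ 7)
Answer: roots = -10 (mult 1), 3/4 (mult 4), 7 (mult 1)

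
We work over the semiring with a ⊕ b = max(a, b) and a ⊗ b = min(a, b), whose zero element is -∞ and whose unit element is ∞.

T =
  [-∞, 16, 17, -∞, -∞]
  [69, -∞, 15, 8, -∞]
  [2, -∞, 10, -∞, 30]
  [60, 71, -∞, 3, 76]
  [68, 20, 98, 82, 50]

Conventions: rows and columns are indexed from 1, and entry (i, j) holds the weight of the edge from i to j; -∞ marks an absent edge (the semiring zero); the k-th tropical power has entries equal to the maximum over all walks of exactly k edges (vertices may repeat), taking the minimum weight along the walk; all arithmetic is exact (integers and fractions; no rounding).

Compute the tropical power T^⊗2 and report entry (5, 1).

T^⊗2:
  [16, -∞, 15, 8, 17]
  [8, 16, 17, 3, 15]
  [30, 20, 30, 30, 30]
  [69, 20, 76, 76, 50]
  [60, 71, 50, 50, 76]
Key observation: the optimum is the walk 5->4->1, with weight 82 min 60 = 60.
Optimal value attained by: walk 5->4->1.
Answer: (T^⊗2)[5][1] = 60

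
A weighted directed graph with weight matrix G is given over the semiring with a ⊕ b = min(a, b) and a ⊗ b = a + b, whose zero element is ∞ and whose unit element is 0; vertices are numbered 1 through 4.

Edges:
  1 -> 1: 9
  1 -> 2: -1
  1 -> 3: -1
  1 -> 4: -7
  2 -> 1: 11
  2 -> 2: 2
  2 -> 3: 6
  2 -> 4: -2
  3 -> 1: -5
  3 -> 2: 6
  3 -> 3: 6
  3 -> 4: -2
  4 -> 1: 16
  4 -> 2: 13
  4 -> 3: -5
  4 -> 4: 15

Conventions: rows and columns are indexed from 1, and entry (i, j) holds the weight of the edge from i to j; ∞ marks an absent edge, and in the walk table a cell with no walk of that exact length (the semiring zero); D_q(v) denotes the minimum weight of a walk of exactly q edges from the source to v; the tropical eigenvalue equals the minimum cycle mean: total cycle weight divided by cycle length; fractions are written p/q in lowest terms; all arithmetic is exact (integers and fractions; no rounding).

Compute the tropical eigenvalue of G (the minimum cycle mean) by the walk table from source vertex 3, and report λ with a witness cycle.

q=0: [∞, ∞, 0, ∞]
q=1: [-5, 6, 6, -2]
q=2: [1, -6, -7, -12]
q=3: [-12, -4, -17, -9]
q=4: [-22, -13, -14, -19]
Optimal cycle mean attained by: cycle 1->4->3->1, total (-7) + (-5) + (-5), length 3.
Answer: λ = -17/3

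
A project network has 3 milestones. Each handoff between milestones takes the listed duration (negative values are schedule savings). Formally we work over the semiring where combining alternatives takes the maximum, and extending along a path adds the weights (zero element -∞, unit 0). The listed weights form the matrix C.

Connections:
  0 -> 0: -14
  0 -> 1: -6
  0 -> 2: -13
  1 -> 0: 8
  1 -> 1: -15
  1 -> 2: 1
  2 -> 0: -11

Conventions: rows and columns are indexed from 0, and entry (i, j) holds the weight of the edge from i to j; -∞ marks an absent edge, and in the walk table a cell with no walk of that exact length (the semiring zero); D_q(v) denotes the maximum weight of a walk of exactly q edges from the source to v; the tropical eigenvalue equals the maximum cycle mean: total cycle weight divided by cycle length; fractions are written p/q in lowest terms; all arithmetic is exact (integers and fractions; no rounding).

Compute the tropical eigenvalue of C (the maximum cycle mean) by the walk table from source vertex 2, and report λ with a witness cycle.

q=0: [-∞, -∞, 0]
q=1: [-11, -∞, -∞]
q=2: [-25, -17, -24]
q=3: [-9, -31, -16]
Optimal cycle mean attained by: cycle 0->1->0, total (-6) + 8, length 2.
Answer: λ = 1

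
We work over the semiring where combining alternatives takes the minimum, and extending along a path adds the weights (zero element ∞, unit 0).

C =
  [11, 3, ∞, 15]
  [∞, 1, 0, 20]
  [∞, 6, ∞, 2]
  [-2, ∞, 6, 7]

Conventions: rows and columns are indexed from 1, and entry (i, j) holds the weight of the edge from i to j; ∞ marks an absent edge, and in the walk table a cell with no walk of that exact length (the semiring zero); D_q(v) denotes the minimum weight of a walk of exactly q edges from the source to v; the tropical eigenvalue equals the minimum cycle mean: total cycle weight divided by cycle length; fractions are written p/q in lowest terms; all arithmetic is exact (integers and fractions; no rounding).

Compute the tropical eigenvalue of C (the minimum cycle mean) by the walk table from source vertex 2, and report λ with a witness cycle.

q=0: [∞, 0, ∞, ∞]
q=1: [∞, 1, 0, 20]
q=2: [18, 2, 1, 2]
q=3: [0, 3, 2, 3]
q=4: [1, 3, 3, 4]
Optimal cycle mean attained by: cycle 1->2->3->4->1, total 3 + 0 + 2 + (-2), length 4.
Answer: λ = 3/4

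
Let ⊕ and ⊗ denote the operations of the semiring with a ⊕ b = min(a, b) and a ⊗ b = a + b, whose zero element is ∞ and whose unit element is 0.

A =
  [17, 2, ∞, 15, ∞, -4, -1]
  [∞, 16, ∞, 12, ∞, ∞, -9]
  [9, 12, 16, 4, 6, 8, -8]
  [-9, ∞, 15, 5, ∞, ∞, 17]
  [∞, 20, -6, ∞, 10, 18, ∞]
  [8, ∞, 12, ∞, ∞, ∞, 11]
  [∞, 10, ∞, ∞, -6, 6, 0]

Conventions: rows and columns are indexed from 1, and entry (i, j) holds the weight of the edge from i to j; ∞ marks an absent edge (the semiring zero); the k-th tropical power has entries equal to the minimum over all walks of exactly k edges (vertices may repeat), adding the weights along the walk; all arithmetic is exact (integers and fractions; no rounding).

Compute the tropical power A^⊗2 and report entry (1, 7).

A^⊗2:
  [4, 9, 8, 14, -7, 5, -7]
  [3, 1, 27, 17, -15, -3, -9]
  [-5, 2, 0, 9, -14, -2, -8]
  [-4, -7, 20, 6, 11, -13, -10]
  [3, 6, 4, -2, 0, 2, -14]
  [21, 10, 28, 16, 5, 4, 4]
  [14, 10, -12, 22, -6, 6, 0]
Key observation: the optimum is the walk 1->2->7, with weight 2 + (-9) = -7.
Optimal value attained by: walk 1->2->7.
Answer: (A^⊗2)[1][7] = -7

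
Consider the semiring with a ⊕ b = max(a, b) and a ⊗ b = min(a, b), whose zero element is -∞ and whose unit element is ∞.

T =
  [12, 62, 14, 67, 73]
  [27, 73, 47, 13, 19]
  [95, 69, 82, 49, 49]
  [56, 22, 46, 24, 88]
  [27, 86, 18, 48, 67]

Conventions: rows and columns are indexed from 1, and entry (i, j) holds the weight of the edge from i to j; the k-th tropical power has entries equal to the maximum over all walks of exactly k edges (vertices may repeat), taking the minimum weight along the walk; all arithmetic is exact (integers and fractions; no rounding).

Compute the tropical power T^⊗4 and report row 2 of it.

T^⊗2:
  [56, 73, 47, 48, 67]
  [47, 73, 47, 47, 47]
  [82, 69, 82, 67, 73]
  [46, 86, 46, 56, 67]
  [48, 73, 47, 48, 67]
T^⊗3:
  [48, 73, 47, 56, 67]
  [47, 73, 47, 47, 47]
  [82, 73, 82, 67, 73]
  [56, 73, 47, 48, 67]
  [48, 73, 47, 48, 67]
T^⊗4:
  [56, 73, 47, 48, 67]
  [47, 73, 47, 47, 47]
  [82, 73, 82, 67, 73]
  [48, 73, 47, 56, 67]
  [48, 73, 47, 48, 67]
Answer: row 2 of T^⊗4 = [47, 73, 47, 47, 47]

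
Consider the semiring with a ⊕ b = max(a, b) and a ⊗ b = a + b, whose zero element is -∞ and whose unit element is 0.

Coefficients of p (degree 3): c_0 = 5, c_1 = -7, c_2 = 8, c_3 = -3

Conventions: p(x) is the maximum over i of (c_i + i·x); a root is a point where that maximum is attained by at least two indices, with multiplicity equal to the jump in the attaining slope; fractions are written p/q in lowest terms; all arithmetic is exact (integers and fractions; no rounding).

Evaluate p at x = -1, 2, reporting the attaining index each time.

p(-1) = max(5+0·(-1)=5, -7+1·(-1)=-8, 8+2·(-1)=6, -3+3·(-1)=-6) = 6 (attained by i=2)
p(2) = max(5+0·2=5, -7+1·2=-5, 8+2·2=12, -3+3·2=3) = 12 (attained by i=2)
Answer: p(-1) = 6; p(2) = 12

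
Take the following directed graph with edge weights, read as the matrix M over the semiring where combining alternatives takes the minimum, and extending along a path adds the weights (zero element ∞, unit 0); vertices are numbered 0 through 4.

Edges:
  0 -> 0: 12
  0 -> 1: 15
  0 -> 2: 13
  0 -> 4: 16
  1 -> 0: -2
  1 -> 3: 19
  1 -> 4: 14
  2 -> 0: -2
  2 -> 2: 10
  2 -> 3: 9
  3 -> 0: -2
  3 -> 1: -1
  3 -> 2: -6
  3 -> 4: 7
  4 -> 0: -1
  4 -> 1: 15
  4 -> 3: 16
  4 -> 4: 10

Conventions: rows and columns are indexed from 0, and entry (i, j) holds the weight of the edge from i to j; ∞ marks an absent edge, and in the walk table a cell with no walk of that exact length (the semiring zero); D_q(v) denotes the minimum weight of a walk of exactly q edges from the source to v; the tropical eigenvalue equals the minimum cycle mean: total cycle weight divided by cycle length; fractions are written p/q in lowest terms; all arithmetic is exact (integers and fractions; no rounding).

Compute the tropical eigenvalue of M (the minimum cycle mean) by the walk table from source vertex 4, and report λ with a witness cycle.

q=0: [∞, ∞, ∞, ∞, 0]
q=1: [-1, 15, ∞, 16, 10]
q=2: [9, 14, 10, 26, 15]
q=3: [8, 24, 20, 19, 25]
q=4: [17, 18, 13, 29, 24]
q=5: [11, 28, 23, 22, 32]
Optimal cycle mean attained by: cycle 2->3->2, total 9 + (-6), length 2.
Answer: λ = 3/2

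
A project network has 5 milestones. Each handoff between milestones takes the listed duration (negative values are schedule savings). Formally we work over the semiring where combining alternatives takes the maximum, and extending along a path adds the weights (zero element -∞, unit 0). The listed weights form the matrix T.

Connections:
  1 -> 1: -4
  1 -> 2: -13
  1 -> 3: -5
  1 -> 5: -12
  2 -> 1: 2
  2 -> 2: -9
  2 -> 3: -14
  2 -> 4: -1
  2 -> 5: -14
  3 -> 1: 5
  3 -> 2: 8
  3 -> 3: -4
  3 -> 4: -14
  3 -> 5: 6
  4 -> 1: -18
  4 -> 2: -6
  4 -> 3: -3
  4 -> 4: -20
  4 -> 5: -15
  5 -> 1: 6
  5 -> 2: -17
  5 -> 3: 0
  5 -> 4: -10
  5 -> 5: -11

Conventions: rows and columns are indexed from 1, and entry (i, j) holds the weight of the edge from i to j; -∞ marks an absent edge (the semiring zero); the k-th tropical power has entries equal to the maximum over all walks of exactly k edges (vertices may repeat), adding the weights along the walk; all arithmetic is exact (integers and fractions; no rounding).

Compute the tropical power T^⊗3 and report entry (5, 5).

T^⊗2:
  [0, 3, -9, -14, 1]
  [-2, -6, -3, -10, -8]
  [12, 4, 6, 7, 2]
  [2, 5, -7, -7, 3]
  [5, 8, 1, -14, 6]
T^⊗3:
  [7, -1, 1, 2, -3]
  [2, 5, -7, -7, 3]
  [11, 14, 7, 3, 12]
  [9, 1, 3, 4, -1]
  [12, 9, 6, 7, 7]
Key observation: the optimum is the walk 5->1->3->5, with weight 6 + (-5) + 6 = 7.
Optimal value attained by: walk 5->1->3->5.
Answer: (T^⊗3)[5][5] = 7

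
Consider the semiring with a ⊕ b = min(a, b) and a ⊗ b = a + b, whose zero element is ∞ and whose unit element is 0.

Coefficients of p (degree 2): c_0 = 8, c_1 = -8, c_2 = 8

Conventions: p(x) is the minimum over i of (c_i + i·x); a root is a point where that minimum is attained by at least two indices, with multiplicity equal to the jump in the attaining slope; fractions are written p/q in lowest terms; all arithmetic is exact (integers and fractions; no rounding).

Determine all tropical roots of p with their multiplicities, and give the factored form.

hull edge (i=0, c=8) to (i=1, c=-8): slope -16, span 1
hull edge (i=1, c=-8) to (i=2, c=8): slope 16, span 1
Factored form: p(x) = 8 ⊗ (x ⊕ (-16)) ⊗ (x ⊕ 16)
Answer: roots = -16 (mult 1), 16 (mult 1)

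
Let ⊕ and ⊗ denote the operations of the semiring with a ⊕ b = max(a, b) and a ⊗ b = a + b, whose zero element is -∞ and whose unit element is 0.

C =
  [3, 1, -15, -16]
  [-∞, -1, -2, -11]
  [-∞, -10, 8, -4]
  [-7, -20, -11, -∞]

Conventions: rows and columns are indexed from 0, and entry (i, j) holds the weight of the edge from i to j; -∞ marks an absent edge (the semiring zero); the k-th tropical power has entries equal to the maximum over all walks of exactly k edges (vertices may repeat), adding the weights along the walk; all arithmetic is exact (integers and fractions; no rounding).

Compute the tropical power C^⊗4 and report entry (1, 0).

C^⊗2:
  [6, 4, -1, -10]
  [-18, -2, 6, -6]
  [-11, -2, 16, 4]
  [-4, -6, -3, -15]
C^⊗3:
  [9, 7, 7, -5]
  [-13, -3, 14, 2]
  [-3, 6, 24, 12]
  [-1, -3, 5, -7]
C^⊗4:
  [12, 10, 15, 3]
  [-5, 4, 22, 10]
  [5, 14, 32, 20]
  [2, 0, 13, 1]
Key observation: the optimum is the walk 1->2->2->3->0, with weight (-2) + 8 + (-4) + (-7) = -5.
Optimal value attained by: walk 1->2->2->3->0.
Answer: (C^⊗4)[1][0] = -5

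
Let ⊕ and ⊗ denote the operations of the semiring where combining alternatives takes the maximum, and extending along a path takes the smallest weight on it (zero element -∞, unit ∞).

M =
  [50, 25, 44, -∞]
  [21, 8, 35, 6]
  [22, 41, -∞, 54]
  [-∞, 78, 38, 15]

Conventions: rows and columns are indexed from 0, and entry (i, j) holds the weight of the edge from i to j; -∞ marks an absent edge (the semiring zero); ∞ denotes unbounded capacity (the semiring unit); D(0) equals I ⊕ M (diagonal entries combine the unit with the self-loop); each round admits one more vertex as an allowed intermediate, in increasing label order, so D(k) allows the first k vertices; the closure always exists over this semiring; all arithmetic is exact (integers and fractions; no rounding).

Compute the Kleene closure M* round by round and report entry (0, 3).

D(0):
  [∞, 25, 44, -∞]
  [21, ∞, 35, 6]
  [22, 41, ∞, 54]
  [-∞, 78, 38, ∞]
D(1):
  [∞, 25, 44, -∞]
  [21, ∞, 35, 6]
  [22, 41, ∞, 54]
  [-∞, 78, 38, ∞]
D(2):
  [∞, 25, 44, 6]
  [21, ∞, 35, 6]
  [22, 41, ∞, 54]
  [21, 78, 38, ∞]
D(3):
  [∞, 41, 44, 44]
  [22, ∞, 35, 35]
  [22, 41, ∞, 54]
  [22, 78, 38, ∞]
D(4):
  [∞, 44, 44, 44]
  [22, ∞, 35, 35]
  [22, 54, ∞, 54]
  [22, 78, 38, ∞]
Answer: M*[0][3] = 44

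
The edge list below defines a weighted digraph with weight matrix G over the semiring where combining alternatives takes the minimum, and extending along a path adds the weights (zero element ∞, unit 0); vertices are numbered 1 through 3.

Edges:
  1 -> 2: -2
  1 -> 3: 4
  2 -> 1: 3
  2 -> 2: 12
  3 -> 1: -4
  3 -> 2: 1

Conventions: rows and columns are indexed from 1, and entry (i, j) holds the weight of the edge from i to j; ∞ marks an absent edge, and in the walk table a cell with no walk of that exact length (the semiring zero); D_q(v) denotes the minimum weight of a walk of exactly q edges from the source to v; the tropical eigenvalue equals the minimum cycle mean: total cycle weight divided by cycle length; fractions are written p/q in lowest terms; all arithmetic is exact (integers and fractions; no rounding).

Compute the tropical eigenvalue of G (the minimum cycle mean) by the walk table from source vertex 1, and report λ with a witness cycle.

q=0: [0, ∞, ∞]
q=1: [∞, -2, 4]
q=2: [0, 5, ∞]
q=3: [8, -2, 4]
Optimal cycle mean attained by: cycle 1->3->1, total 4 + (-4), length 2.
Answer: λ = 0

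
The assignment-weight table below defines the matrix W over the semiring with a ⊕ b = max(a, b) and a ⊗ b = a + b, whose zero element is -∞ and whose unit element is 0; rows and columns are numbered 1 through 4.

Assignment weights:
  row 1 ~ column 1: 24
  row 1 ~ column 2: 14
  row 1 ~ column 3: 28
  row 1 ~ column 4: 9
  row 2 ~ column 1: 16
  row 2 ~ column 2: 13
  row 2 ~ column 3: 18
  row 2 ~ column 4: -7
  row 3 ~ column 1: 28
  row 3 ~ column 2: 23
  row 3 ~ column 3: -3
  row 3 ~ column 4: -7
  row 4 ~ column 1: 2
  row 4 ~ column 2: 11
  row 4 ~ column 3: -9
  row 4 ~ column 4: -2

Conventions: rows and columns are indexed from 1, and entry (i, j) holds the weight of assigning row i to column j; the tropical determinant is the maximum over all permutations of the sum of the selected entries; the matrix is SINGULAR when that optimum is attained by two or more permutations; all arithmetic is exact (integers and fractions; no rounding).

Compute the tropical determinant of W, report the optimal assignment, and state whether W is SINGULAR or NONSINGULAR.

σ = (1, 2, 3, 4): 24 + 13 + (-3) + (-2) = 32
σ = (1, 2, 4, 3): 24 + 13 + (-7) + (-9) = 21
σ = (1, 3, 2, 4): 24 + 18 + 23 + (-2) = 63
σ = (1, 3, 4, 2): 24 + 18 + (-7) + 11 = 46
σ = (1, 4, 2, 3): 24 + (-7) + 23 + (-9) = 31
σ = (1, 4, 3, 2): 24 + (-7) + (-3) + 11 = 25
σ = (2, 1, 3, 4): 14 + 16 + (-3) + (-2) = 25
σ = (2, 1, 4, 3): 14 + 16 + (-7) + (-9) = 14
σ = (2, 3, 1, 4): 14 + 18 + 28 + (-2) = 58
σ = (2, 3, 4, 1): 14 + 18 + (-7) + 2 = 27
σ = (2, 4, 1, 3): 14 + (-7) + 28 + (-9) = 26
σ = (2, 4, 3, 1): 14 + (-7) + (-3) + 2 = 6
σ = (3, 1, 2, 4): 28 + 16 + 23 + (-2) = 65
σ = (3, 1, 4, 2): 28 + 16 + (-7) + 11 = 48
σ = (3, 2, 1, 4): 28 + 13 + 28 + (-2) = 67
σ = (3, 2, 4, 1): 28 + 13 + (-7) + 2 = 36
σ = (3, 4, 1, 2): 28 + (-7) + 28 + 11 = 60
σ = (3, 4, 2, 1): 28 + (-7) + 23 + 2 = 46
σ = (4, 1, 2, 3): 9 + 16 + 23 + (-9) = 39
σ = (4, 1, 3, 2): 9 + 16 + (-3) + 11 = 33
σ = (4, 2, 1, 3): 9 + 13 + 28 + (-9) = 41
σ = (4, 2, 3, 1): 9 + 13 + (-3) + 2 = 21
σ = (4, 3, 1, 2): 9 + 18 + 28 + 11 = 66
σ = (4, 3, 2, 1): 9 + 18 + 23 + 2 = 52
Optimal value attained by: σ = (3, 2, 1, 4).
Answer: det⊕(W) = 67; verdict: NONSINGULAR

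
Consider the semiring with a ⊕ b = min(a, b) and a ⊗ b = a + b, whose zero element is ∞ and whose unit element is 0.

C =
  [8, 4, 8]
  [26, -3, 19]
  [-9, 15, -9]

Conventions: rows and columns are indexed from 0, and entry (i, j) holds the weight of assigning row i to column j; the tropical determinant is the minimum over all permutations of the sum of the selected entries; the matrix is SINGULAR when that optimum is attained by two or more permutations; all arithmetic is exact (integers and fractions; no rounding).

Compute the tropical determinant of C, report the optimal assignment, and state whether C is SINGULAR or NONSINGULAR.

σ = (0, 1, 2): 8 + (-3) + (-9) = -4
σ = (0, 2, 1): 8 + 19 + 15 = 42
σ = (1, 0, 2): 4 + 26 + (-9) = 21
σ = (1, 2, 0): 4 + 19 + (-9) = 14
σ = (2, 0, 1): 8 + 26 + 15 = 49
σ = (2, 1, 0): 8 + (-3) + (-9) = -4
Optimal value attained by: σ = (0, 1, 2).
Answer: det⊕(C) = -4; verdict: SINGULAR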